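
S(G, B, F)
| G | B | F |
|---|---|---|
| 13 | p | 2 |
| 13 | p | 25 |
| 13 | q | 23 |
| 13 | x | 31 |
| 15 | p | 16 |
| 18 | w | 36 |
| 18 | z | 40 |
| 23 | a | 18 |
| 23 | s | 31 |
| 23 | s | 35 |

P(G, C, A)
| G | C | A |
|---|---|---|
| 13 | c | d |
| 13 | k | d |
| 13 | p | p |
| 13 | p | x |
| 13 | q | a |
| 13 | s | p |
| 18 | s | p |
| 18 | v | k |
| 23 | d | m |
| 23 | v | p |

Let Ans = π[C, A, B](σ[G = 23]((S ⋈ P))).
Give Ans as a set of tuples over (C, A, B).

{(d, m, a), (d, m, s), (v, p, a), (v, p, s)}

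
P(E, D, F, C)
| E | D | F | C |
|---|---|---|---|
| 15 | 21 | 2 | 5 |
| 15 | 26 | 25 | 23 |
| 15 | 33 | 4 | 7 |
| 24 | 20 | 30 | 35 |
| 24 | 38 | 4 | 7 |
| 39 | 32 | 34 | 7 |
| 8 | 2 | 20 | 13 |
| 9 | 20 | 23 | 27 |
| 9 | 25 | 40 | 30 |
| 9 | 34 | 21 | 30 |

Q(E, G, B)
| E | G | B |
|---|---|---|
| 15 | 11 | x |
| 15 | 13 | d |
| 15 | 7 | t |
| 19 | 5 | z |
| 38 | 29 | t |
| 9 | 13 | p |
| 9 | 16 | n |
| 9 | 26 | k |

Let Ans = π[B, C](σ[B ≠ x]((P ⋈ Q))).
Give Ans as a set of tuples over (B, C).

Joining P and Q on E yields {(15, 21, 2, 5, 11, x), (15, 21, 2, 5, 13, d), (15, 21, 2, 5, 7, t), (15, 26, 25, 23, 11, x), (15, 26, 25, 23, 13, d), (15, 26, 25, 23, 7, t), (15, 33, 4, 7, 11, x), (15, 33, 4, 7, 13, d), (15, 33, 4, 7, 7, t), (9, 20, 23, 27, 13, p), (9, 20, 23, 27, 16, n), (9, 20, 23, 27, 26, k), (9, 25, 40, 30, 13, p), (9, 25, 40, 30, 16, n), (9, 25, 40, 30, 26, k), (9, 34, 21, 30, 13, p), (9, 34, 21, 30, 16, n), (9, 34, 21, 30, 26, k)}.
Selection B ≠ x: {(15, 21, 2, 5, 13, d), (15, 21, 2, 5, 7, t), (15, 26, 25, 23, 13, d), (15, 26, 25, 23, 7, t), (15, 33, 4, 7, 13, d), (15, 33, 4, 7, 7, t), (9, 20, 23, 27, 13, p), (9, 20, 23, 27, 16, n), (9, 20, 23, 27, 26, k), (9, 25, 40, 30, 13, p), (9, 25, 40, 30, 16, n), (9, 25, 40, 30, 26, k), (9, 34, 21, 30, 13, p), (9, 34, 21, 30, 16, n), (9, 34, 21, 30, 26, k)}
Projecting to B, C (3 duplicate(s) eliminated): {(d, 23), (d, 5), (d, 7), (k, 27), (k, 30), (n, 27), (n, 30), (p, 27), (p, 30), (t, 23), (t, 5), (t, 7)}

{(d, 23), (d, 5), (d, 7), (k, 27), (k, 30), (n, 27), (n, 30), (p, 27), (p, 30), (t, 23), (t, 5), (t, 7)}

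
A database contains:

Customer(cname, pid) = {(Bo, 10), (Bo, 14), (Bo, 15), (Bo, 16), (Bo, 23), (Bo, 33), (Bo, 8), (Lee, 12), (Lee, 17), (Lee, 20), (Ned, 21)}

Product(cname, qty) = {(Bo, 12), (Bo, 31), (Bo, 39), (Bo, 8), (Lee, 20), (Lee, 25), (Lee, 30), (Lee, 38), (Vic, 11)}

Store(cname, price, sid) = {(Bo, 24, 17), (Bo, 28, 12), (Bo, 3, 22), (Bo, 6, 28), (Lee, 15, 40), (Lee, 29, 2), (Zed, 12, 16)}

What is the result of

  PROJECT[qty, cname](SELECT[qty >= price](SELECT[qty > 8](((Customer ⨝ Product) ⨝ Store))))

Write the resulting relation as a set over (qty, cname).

{(12, Bo), (20, Lee), (25, Lee), (30, Lee), (31, Bo), (38, Lee), (39, Bo)}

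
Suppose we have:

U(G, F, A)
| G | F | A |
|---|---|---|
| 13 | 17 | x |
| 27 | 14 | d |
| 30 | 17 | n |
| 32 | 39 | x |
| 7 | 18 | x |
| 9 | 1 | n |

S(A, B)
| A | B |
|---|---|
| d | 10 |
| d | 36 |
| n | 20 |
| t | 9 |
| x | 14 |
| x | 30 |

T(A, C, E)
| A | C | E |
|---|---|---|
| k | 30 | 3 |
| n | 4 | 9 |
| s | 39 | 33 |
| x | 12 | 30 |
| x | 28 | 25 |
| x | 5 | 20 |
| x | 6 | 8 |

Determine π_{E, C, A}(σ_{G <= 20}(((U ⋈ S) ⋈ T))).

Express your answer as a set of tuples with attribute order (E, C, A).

Natural join on A: {(13, 17, x, 14), (13, 17, x, 30), (27, 14, d, 10), (27, 14, d, 36), (30, 17, n, 20), (32, 39, x, 14), (32, 39, x, 30), (7, 18, x, 14), (7, 18, x, 30), (9, 1, n, 20)}
Natural join on A: {(13, 17, x, 14, 12, 30), (13, 17, x, 14, 28, 25), (13, 17, x, 14, 5, 20), (13, 17, x, 14, 6, 8), (13, 17, x, 30, 12, 30), (13, 17, x, 30, 28, 25), (13, 17, x, 30, 5, 20), (13, 17, x, 30, 6, 8), (30, 17, n, 20, 4, 9), (32, 39, x, 14, 12, 30), (32, 39, x, 14, 28, 25), (32, 39, x, 14, 5, 20), (32, 39, x, 14, 6, 8), (32, 39, x, 30, 12, 30), (32, 39, x, 30, 28, 25), (32, 39, x, 30, 5, 20), (32, 39, x, 30, 6, 8), (7, 18, x, 14, 12, 30), (7, 18, x, 14, 28, 25), (7, 18, x, 14, 5, 20), (7, 18, x, 14, 6, 8), (7, 18, x, 30, 12, 30), (7, 18, x, 30, 28, 25), (7, 18, x, 30, 5, 20), (7, 18, x, 30, 6, 8), (9, 1, n, 20, 4, 9)}
Selection G <= 20: {(13, 17, x, 14, 12, 30), (13, 17, x, 14, 28, 25), (13, 17, x, 14, 5, 20), (13, 17, x, 14, 6, 8), (13, 17, x, 30, 12, 30), (13, 17, x, 30, 28, 25), (13, 17, x, 30, 5, 20), (13, 17, x, 30, 6, 8), (7, 18, x, 14, 12, 30), (7, 18, x, 14, 28, 25), (7, 18, x, 14, 5, 20), (7, 18, x, 14, 6, 8), (7, 18, x, 30, 12, 30), (7, 18, x, 30, 28, 25), (7, 18, x, 30, 5, 20), (7, 18, x, 30, 6, 8), (9, 1, n, 20, 4, 9)}
π[E, C, A]: project onto (E, C, A) (12 duplicate(s) eliminated) → {(20, 5, x), (25, 28, x), (30, 12, x), (8, 6, x), (9, 4, n)}

{(20, 5, x), (25, 28, x), (30, 12, x), (8, 6, x), (9, 4, n)}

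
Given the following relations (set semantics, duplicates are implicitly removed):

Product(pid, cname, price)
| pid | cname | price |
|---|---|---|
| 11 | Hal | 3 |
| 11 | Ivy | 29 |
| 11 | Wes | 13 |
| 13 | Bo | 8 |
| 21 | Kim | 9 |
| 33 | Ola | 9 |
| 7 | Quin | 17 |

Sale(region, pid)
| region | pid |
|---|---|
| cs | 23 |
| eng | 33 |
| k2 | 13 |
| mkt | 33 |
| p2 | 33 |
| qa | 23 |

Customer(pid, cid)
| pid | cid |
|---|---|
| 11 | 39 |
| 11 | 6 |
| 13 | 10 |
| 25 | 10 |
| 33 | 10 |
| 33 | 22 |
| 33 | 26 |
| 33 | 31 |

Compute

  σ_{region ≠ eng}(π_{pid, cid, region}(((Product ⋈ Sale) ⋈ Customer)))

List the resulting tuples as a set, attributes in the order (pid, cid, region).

Natural join on pid: {(13, Bo, 8, k2), (33, Ola, 9, eng), (33, Ola, 9, mkt), (33, Ola, 9, p2)}
Natural join on pid: {(13, Bo, 8, k2, 10), (33, Ola, 9, eng, 10), (33, Ola, 9, eng, 22), (33, Ola, 9, eng, 26), (33, Ola, 9, eng, 31), (33, Ola, 9, mkt, 10), (33, Ola, 9, mkt, 22), (33, Ola, 9, mkt, 26), (33, Ola, 9, mkt, 31), (33, Ola, 9, p2, 10), (33, Ola, 9, p2, 22), (33, Ola, 9, p2, 26), (33, Ola, 9, p2, 31)}
π[pid, cid, region]: project onto (pid, cid, region) → {(13, 10, k2), (33, 10, eng), (33, 10, mkt), (33, 10, p2), (33, 22, eng), (33, 22, mkt), (33, 22, p2), (33, 26, eng), (33, 26, mkt), (33, 26, p2), (33, 31, eng), (33, 31, mkt), (33, 31, p2)}
σ[region ≠ eng]: keep tuples satisfying region ≠ eng → {(13, 10, k2), (33, 10, mkt), (33, 10, p2), (33, 22, mkt), (33, 22, p2), (33, 26, mkt), (33, 26, p2), (33, 31, mkt), (33, 31, p2)}

{(13, 10, k2), (33, 10, mkt), (33, 10, p2), (33, 22, mkt), (33, 22, p2), (33, 26, mkt), (33, 26, p2), (33, 31, mkt), (33, 31, p2)}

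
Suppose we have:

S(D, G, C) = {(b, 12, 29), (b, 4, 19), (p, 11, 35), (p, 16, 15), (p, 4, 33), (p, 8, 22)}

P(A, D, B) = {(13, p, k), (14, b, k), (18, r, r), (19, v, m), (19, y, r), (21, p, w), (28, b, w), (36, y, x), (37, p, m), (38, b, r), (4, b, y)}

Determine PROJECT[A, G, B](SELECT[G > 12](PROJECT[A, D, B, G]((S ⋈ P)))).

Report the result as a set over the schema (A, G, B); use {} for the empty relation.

{(13, 16, k), (21, 16, w), (37, 16, m)}

S ⋈ P (natural join on D): {(b, 12, 29, 14, k), (b, 12, 29, 28, w), (b, 12, 29, 38, r), (b, 12, 29, 4, y), (b, 4, 19, 14, k), (b, 4, 19, 28, w), (b, 4, 19, 38, r), (b, 4, 19, 4, y), (p, 11, 35, 13, k), (p, 11, 35, 21, w), (p, 11, 35, 37, m), (p, 16, 15, 13, k), (p, 16, 15, 21, w), (p, 16, 15, 37, m), (p, 4, 33, 13, k), (p, 4, 33, 21, w), (p, 4, 33, 37, m), (p, 8, 22, 13, k), (p, 8, 22, 21, w), (p, 8, 22, 37, m)}
Keep only column(s) A, D, B, G: {(13, p, k, 11), (13, p, k, 16), (13, p, k, 4), (13, p, k, 8), (14, b, k, 12), (14, b, k, 4), (21, p, w, 11), (21, p, w, 16), (21, p, w, 4), (21, p, w, 8), (28, b, w, 12), (28, b, w, 4), (37, p, m, 11), (37, p, m, 16), (37, p, m, 4), (37, p, m, 8), (38, b, r, 12), (38, b, r, 4), (4, b, y, 12), (4, b, y, 4)}
σ[G > 12]: keep tuples satisfying G > 12 → {(13, p, k, 16), (21, p, w, 16), (37, p, m, 16)}
Keep only column(s) A, G, B: {(13, 16, k), (21, 16, w), (37, 16, m)}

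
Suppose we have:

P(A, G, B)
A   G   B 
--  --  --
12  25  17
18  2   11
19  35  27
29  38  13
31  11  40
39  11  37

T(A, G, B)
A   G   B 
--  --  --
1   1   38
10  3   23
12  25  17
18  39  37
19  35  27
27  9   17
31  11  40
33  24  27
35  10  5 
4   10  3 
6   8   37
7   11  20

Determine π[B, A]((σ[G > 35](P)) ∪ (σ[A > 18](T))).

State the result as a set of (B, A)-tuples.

Filtering on G > 35 leaves {(29, 38, 13)}.
Filtering on A > 18 leaves {(19, 35, 27), (27, 9, 17), (31, 11, 40), (33, 24, 27), (35, 10, 5)}.
Union: {(29, 38, 13)} with {(19, 35, 27), (27, 9, 17), (31, 11, 40), (33, 24, 27), (35, 10, 5)} → {(19, 35, 27), (27, 9, 17), (29, 38, 13), (31, 11, 40), (33, 24, 27), (35, 10, 5)}
π[B, A]: project onto (B, A) → {(13, 29), (17, 27), (27, 19), (27, 33), (40, 31), (5, 35)}

{(13, 29), (17, 27), (27, 19), (27, 33), (40, 31), (5, 35)}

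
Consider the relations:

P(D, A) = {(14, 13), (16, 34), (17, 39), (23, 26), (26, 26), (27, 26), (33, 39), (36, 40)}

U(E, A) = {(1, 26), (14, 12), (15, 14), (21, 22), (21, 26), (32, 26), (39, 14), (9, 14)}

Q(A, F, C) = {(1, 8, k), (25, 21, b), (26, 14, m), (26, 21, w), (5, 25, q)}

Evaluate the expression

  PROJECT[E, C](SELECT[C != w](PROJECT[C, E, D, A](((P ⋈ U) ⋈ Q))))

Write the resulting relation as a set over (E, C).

Joining P and U on A yields {(23, 26, 1), (23, 26, 21), (23, 26, 32), (26, 26, 1), (26, 26, 21), (26, 26, 32), (27, 26, 1), (27, 26, 21), (27, 26, 32)}.
Joining (P ⋈ U) and Q on A yields {(23, 26, 1, 14, m), (23, 26, 1, 21, w), (23, 26, 21, 14, m), (23, 26, 21, 21, w), (23, 26, 32, 14, m), (23, 26, 32, 21, w), (26, 26, 1, 14, m), (26, 26, 1, 21, w), (26, 26, 21, 14, m), (26, 26, 21, 21, w), (26, 26, 32, 14, m), (26, 26, 32, 21, w), (27, 26, 1, 14, m), (27, 26, 1, 21, w), (27, 26, 21, 14, m), (27, 26, 21, 21, w), (27, 26, 32, 14, m), (27, 26, 32, 21, w)}.
Keep only column(s) C, E, D, A: {(m, 1, 23, 26), (m, 1, 26, 26), (m, 1, 27, 26), (m, 21, 23, 26), (m, 21, 26, 26), (m, 21, 27, 26), (m, 32, 23, 26), (m, 32, 26, 26), (m, 32, 27, 26), (w, 1, 23, 26), (w, 1, 26, 26), (w, 1, 27, 26), (w, 21, 23, 26), (w, 21, 26, 26), (w, 21, 27, 26), (w, 32, 23, 26), (w, 32, 26, 26), (w, 32, 27, 26)}
Apply σ_{C != w}; surviving tuples: {(m, 1, 23, 26), (m, 1, 26, 26), (m, 1, 27, 26), (m, 21, 23, 26), (m, 21, 26, 26), (m, 21, 27, 26), (m, 32, 23, 26), (m, 32, 26, 26), (m, 32, 27, 26)}
Keep only column(s) E, C (6 duplicate(s) eliminated): {(1, m), (21, m), (32, m)}

{(1, m), (21, m), (32, m)}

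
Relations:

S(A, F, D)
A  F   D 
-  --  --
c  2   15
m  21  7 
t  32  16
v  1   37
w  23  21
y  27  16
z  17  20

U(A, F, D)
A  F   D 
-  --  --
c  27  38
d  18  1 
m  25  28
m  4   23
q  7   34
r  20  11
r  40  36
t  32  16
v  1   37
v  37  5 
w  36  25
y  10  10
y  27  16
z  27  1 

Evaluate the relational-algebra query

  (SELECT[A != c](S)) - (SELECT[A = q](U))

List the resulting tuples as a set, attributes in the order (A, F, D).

σ[A != c]: keep tuples satisfying A != c → {(m, 21, 7), (t, 32, 16), (v, 1, 37), (w, 23, 21), (y, 27, 16), (z, 17, 20)}
σ[A = q]: keep tuples satisfying A = q → {(q, 7, 34)}
Difference: {(m, 21, 7), (t, 32, 16), (v, 1, 37), (w, 23, 21), (y, 27, 16), (z, 17, 20)} with {(q, 7, 34)} → {(m, 21, 7), (t, 32, 16), (v, 1, 37), (w, 23, 21), (y, 27, 16), (z, 17, 20)}

{(m, 21, 7), (t, 32, 16), (v, 1, 37), (w, 23, 21), (y, 27, 16), (z, 17, 20)}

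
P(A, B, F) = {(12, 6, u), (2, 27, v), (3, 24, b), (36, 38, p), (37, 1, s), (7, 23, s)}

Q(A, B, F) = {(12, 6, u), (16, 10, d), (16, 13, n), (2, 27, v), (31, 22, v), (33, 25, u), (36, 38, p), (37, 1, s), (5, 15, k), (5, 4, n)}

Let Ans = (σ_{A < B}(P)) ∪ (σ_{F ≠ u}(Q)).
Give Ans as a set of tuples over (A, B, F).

{(16, 10, d), (16, 13, n), (2, 27, v), (3, 24, b), (31, 22, v), (36, 38, p), (37, 1, s), (5, 15, k), (5, 4, n), (7, 23, s)}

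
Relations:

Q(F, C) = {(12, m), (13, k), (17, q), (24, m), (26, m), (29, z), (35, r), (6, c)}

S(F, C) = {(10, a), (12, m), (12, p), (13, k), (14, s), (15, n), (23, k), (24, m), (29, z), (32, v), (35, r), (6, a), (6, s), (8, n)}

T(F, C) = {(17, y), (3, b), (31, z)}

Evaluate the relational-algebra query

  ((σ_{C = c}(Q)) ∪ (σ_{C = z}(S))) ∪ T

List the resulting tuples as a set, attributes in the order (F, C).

{(17, y), (29, z), (3, b), (31, z), (6, c)}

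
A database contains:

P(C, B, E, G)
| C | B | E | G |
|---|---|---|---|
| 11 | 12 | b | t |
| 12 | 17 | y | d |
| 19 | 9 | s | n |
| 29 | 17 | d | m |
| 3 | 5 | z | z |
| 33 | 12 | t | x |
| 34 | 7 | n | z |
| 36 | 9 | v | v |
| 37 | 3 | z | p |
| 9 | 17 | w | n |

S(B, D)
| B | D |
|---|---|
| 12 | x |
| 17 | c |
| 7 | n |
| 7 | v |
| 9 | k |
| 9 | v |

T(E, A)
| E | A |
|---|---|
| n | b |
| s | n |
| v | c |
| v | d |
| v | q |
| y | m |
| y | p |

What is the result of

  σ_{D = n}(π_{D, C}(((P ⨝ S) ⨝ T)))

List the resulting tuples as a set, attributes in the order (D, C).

{(n, 34)}

Joining P and S on B yields {(11, 12, b, t, x), (12, 17, y, d, c), (19, 9, s, n, k), (19, 9, s, n, v), (29, 17, d, m, c), (33, 12, t, x, x), (34, 7, n, z, n), (34, 7, n, z, v), (36, 9, v, v, k), (36, 9, v, v, v), (9, 17, w, n, c)}.
Joining (P ⨝ S) and T on E yields {(12, 17, y, d, c, m), (12, 17, y, d, c, p), (19, 9, s, n, k, n), (19, 9, s, n, v, n), (34, 7, n, z, n, b), (34, 7, n, z, v, b), (36, 9, v, v, k, c), (36, 9, v, v, k, d), (36, 9, v, v, k, q), (36, 9, v, v, v, c), (36, 9, v, v, v, d), (36, 9, v, v, v, q)}.
Projecting to D, C (5 duplicate(s) eliminated): {(c, 12), (k, 19), (k, 36), (n, 34), (v, 19), (v, 34), (v, 36)}
σ[D = n]: keep tuples satisfying D = n → {(n, 34)}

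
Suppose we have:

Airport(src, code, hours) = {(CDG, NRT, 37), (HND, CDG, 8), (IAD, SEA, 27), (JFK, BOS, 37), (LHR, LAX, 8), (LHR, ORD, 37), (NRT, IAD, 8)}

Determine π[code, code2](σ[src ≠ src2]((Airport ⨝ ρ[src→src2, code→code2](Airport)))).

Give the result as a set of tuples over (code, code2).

{(BOS, NRT), (BOS, ORD), (CDG, IAD), (CDG, LAX), (IAD, CDG), (IAD, LAX), (LAX, CDG), (LAX, IAD), (NRT, BOS), (NRT, ORD), (ORD, BOS), (ORD, NRT)}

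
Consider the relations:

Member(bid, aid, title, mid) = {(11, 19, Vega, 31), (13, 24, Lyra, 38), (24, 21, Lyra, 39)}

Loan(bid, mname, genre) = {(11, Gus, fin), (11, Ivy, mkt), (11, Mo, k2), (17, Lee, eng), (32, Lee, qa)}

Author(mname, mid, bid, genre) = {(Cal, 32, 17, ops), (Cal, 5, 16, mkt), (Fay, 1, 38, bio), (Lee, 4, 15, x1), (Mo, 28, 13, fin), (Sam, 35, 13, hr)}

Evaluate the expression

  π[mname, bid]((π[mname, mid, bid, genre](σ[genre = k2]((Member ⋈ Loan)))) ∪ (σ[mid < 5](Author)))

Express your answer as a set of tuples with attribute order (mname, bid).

Joining Member and Loan on bid yields {(11, 19, Vega, 31, Gus, fin), (11, 19, Vega, 31, Ivy, mkt), (11, 19, Vega, 31, Mo, k2)}.
Apply σ_{genre = k2}; surviving tuples: {(11, 19, Vega, 31, Mo, k2)}
Projecting to mname, mid, bid, genre: {(Mo, 31, 11, k2)}
Apply σ_{mid < 5}; surviving tuples: {(Fay, 1, 38, bio), (Lee, 4, 15, x1)}
Set union of the two operands is {(Fay, 1, 38, bio), (Lee, 4, 15, x1), (Mo, 31, 11, k2)}.
Projecting to mname, bid: {(Fay, 38), (Lee, 15), (Mo, 11)}

{(Fay, 38), (Lee, 15), (Mo, 11)}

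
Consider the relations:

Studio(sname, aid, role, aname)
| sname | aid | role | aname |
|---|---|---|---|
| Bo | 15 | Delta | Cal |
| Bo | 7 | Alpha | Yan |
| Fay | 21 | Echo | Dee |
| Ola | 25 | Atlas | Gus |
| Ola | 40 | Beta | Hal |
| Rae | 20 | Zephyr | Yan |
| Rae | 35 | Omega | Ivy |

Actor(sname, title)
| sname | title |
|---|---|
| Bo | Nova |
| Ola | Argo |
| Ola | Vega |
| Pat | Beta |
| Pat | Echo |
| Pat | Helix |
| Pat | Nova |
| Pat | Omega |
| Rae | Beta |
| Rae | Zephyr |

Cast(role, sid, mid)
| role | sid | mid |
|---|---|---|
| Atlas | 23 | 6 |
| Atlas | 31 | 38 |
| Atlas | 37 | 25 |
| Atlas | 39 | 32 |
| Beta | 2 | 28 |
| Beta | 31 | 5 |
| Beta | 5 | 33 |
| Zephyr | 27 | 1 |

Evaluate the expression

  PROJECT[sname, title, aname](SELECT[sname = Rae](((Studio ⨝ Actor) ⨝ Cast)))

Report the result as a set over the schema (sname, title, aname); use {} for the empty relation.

{(Rae, Beta, Yan), (Rae, Zephyr, Yan)}

Joining Studio and Actor on sname yields {(Bo, 15, Delta, Cal, Nova), (Bo, 7, Alpha, Yan, Nova), (Ola, 25, Atlas, Gus, Argo), (Ola, 25, Atlas, Gus, Vega), (Ola, 40, Beta, Hal, Argo), (Ola, 40, Beta, Hal, Vega), (Rae, 20, Zephyr, Yan, Beta), (Rae, 20, Zephyr, Yan, Zephyr), (Rae, 35, Omega, Ivy, Beta), (Rae, 35, Omega, Ivy, Zephyr)}.
Joining (Studio ⨝ Actor) and Cast on role yields {(Ola, 25, Atlas, Gus, Argo, 23, 6), (Ola, 25, Atlas, Gus, Argo, 31, 38), (Ola, 25, Atlas, Gus, Argo, 37, 25), (Ola, 25, Atlas, Gus, Argo, 39, 32), (Ola, 25, Atlas, Gus, Vega, 23, 6), (Ola, 25, Atlas, Gus, Vega, 31, 38), (Ola, 25, Atlas, Gus, Vega, 37, 25), (Ola, 25, Atlas, Gus, Vega, 39, 32), (Ola, 40, Beta, Hal, Argo, 2, 28), (Ola, 40, Beta, Hal, Argo, 31, 5), (Ola, 40, Beta, Hal, Argo, 5, 33), (Ola, 40, Beta, Hal, Vega, 2, 28), (Ola, 40, Beta, Hal, Vega, 31, 5), (Ola, 40, Beta, Hal, Vega, 5, 33), (Rae, 20, Zephyr, Yan, Beta, 27, 1), (Rae, 20, Zephyr, Yan, Zephyr, 27, 1)}.
σ[sname = Rae]: keep tuples satisfying sname = Rae → {(Rae, 20, Zephyr, Yan, Beta, 27, 1), (Rae, 20, Zephyr, Yan, Zephyr, 27, 1)}
π_{sname, title, aname} gives {(Rae, Beta, Yan), (Rae, Zephyr, Yan)}.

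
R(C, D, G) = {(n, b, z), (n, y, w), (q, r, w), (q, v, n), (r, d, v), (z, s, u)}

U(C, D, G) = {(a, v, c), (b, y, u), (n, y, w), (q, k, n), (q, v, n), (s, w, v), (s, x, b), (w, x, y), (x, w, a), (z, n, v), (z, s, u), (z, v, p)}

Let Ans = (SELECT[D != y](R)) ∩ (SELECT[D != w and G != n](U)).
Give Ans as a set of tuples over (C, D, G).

{(z, s, u)}

Apply σ_{D != y}; surviving tuples: {(n, b, z), (q, r, w), (q, v, n), (r, d, v), (z, s, u)}
Apply σ_{D != w and G != n}; surviving tuples: {(a, v, c), (b, y, u), (n, y, w), (s, x, b), (w, x, y), (z, n, v), (z, s, u), (z, v, p)}
Intersection: {(n, b, z), (q, r, w), (q, v, n), (r, d, v), (z, s, u)} with {(a, v, c), (b, y, u), (n, y, w), (s, x, b), (w, x, y), (z, n, v), (z, s, u), (z, v, p)} → {(z, s, u)}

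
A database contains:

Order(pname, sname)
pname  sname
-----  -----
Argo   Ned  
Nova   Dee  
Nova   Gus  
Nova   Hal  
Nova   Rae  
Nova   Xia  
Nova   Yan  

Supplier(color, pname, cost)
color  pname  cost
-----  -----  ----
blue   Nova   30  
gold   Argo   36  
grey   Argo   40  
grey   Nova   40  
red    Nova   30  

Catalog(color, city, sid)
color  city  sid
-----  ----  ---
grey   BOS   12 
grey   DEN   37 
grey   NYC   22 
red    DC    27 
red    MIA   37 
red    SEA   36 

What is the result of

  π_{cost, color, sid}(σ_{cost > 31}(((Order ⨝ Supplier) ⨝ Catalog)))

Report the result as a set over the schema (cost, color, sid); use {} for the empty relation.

{(40, grey, 12), (40, grey, 22), (40, grey, 37)}

Natural join on pname: {(Argo, Ned, gold, 36), (Argo, Ned, grey, 40), (Nova, Dee, blue, 30), (Nova, Dee, grey, 40), (Nova, Dee, red, 30), (Nova, Gus, blue, 30), (Nova, Gus, grey, 40), (Nova, Gus, red, 30), (Nova, Hal, blue, 30), (Nova, Hal, grey, 40), (Nova, Hal, red, 30), (Nova, Rae, blue, 30), (Nova, Rae, grey, 40), (Nova, Rae, red, 30), (Nova, Xia, blue, 30), (Nova, Xia, grey, 40), (Nova, Xia, red, 30), (Nova, Yan, blue, 30), (Nova, Yan, grey, 40), (Nova, Yan, red, 30)}
Natural join on color: {(Argo, Ned, grey, 40, BOS, 12), (Argo, Ned, grey, 40, DEN, 37), (Argo, Ned, grey, 40, NYC, 22), (Nova, Dee, grey, 40, BOS, 12), (Nova, Dee, grey, 40, DEN, 37), (Nova, Dee, grey, 40, NYC, 22), (Nova, Dee, red, 30, DC, 27), (Nova, Dee, red, 30, MIA, 37), (Nova, Dee, red, 30, SEA, 36), (Nova, Gus, grey, 40, BOS, 12), (Nova, Gus, grey, 40, DEN, 37), (Nova, Gus, grey, 40, NYC, 22), (Nova, Gus, red, 30, DC, 27), (Nova, Gus, red, 30, MIA, 37), (Nova, Gus, red, 30, SEA, 36), (Nova, Hal, grey, 40, BOS, 12), (Nova, Hal, grey, 40, DEN, 37), (Nova, Hal, grey, 40, NYC, 22), (Nova, Hal, red, 30, DC, 27), (Nova, Hal, red, 30, MIA, 37), (Nova, Hal, red, 30, SEA, 36), (Nova, Rae, grey, 40, BOS, 12), (Nova, Rae, grey, 40, DEN, 37), (Nova, Rae, grey, 40, NYC, 22), (Nova, Rae, red, 30, DC, 27), (Nova, Rae, red, 30, MIA, 37), (Nova, Rae, red, 30, SEA, 36), (Nova, Xia, grey, 40, BOS, 12), (Nova, Xia, grey, 40, DEN, 37), (Nova, Xia, grey, 40, NYC, 22), (Nova, Xia, red, 30, DC, 27), (Nova, Xia, red, 30, MIA, 37), (Nova, Xia, red, 30, SEA, 36), (Nova, Yan, grey, 40, BOS, 12), (Nova, Yan, grey, 40, DEN, 37), (Nova, Yan, grey, 40, NYC, 22), (Nova, Yan, red, 30, DC, 27), (Nova, Yan, red, 30, MIA, 37), (Nova, Yan, red, 30, SEA, 36)}
Selection cost > 31: {(Argo, Ned, grey, 40, BOS, 12), (Argo, Ned, grey, 40, DEN, 37), (Argo, Ned, grey, 40, NYC, 22), (Nova, Dee, grey, 40, BOS, 12), (Nova, Dee, grey, 40, DEN, 37), (Nova, Dee, grey, 40, NYC, 22), (Nova, Gus, grey, 40, BOS, 12), (Nova, Gus, grey, 40, DEN, 37), (Nova, Gus, grey, 40, NYC, 22), (Nova, Hal, grey, 40, BOS, 12), (Nova, Hal, grey, 40, DEN, 37), (Nova, Hal, grey, 40, NYC, 22), (Nova, Rae, grey, 40, BOS, 12), (Nova, Rae, grey, 40, DEN, 37), (Nova, Rae, grey, 40, NYC, 22), (Nova, Xia, grey, 40, BOS, 12), (Nova, Xia, grey, 40, DEN, 37), (Nova, Xia, grey, 40, NYC, 22), (Nova, Yan, grey, 40, BOS, 12), (Nova, Yan, grey, 40, DEN, 37), (Nova, Yan, grey, 40, NYC, 22)}
Keep only column(s) cost, color, sid (18 duplicate(s) eliminated): {(40, grey, 12), (40, grey, 22), (40, grey, 37)}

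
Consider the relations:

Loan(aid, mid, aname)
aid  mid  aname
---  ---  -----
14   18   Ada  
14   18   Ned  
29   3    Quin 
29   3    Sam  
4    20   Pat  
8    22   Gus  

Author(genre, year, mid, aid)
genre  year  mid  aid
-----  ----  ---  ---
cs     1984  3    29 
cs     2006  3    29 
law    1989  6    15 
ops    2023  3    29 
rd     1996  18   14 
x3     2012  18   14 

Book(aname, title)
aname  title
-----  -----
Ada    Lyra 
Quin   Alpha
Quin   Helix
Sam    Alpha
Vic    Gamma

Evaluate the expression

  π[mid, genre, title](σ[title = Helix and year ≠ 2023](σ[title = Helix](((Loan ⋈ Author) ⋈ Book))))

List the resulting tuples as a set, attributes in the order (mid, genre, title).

{(3, cs, Helix)}

Loan ⋈ Author (natural join on aid, mid): {(14, 18, Ada, rd, 1996), (14, 18, Ada, x3, 2012), (14, 18, Ned, rd, 1996), (14, 18, Ned, x3, 2012), (29, 3, Quin, cs, 1984), (29, 3, Quin, cs, 2006), (29, 3, Quin, ops, 2023), (29, 3, Sam, cs, 1984), (29, 3, Sam, cs, 2006), (29, 3, Sam, ops, 2023)}
(Loan ⋈ Author) ⋈ Book (natural join on aname): {(14, 18, Ada, rd, 1996, Lyra), (14, 18, Ada, x3, 2012, Lyra), (29, 3, Quin, cs, 1984, Alpha), (29, 3, Quin, cs, 1984, Helix), (29, 3, Quin, cs, 2006, Alpha), (29, 3, Quin, cs, 2006, Helix), (29, 3, Quin, ops, 2023, Alpha), (29, 3, Quin, ops, 2023, Helix), (29, 3, Sam, cs, 1984, Alpha), (29, 3, Sam, cs, 2006, Alpha), (29, 3, Sam, ops, 2023, Alpha)}
Apply σ_{title = Helix}; surviving tuples: {(29, 3, Quin, cs, 1984, Helix), (29, 3, Quin, cs, 2006, Helix), (29, 3, Quin, ops, 2023, Helix)}
Apply σ_{title = Helix and year ≠ 2023}; surviving tuples: {(29, 3, Quin, cs, 1984, Helix), (29, 3, Quin, cs, 2006, Helix)}
Keep only column(s) mid, genre, title (1 duplicate(s) eliminated): {(3, cs, Helix)}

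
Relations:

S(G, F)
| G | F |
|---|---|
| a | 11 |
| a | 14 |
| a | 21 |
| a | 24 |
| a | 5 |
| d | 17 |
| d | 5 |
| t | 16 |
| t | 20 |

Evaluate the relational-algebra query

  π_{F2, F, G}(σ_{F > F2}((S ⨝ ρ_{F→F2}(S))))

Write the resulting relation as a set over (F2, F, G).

{(11, 14, a), (11, 21, a), (11, 24, a), (14, 21, a), (14, 24, a), (16, 20, t), (21, 24, a), (5, 11, a), (5, 14, a), (5, 17, d), (5, 21, a), (5, 24, a)}

ρ[F→F2]: schema becomes (G, F2); tuples unchanged.
Joining S and ρ_{F→F2}(S) on G yields {(a, 11, 11), (a, 11, 14), (a, 11, 21), (a, 11, 24), (a, 11, 5), (a, 14, 11), (a, 14, 14), (a, 14, 21), (a, 14, 24), (a, 14, 5), (a, 21, 11), (a, 21, 14), (a, 21, 21), (a, 21, 24), (a, 21, 5), (a, 24, 11), (a, 24, 14), (a, 24, 21), (a, 24, 24), (a, 24, 5), (a, 5, 11), (a, 5, 14), (a, 5, 21), (a, 5, 24), (a, 5, 5), (d, 17, 17), (d, 17, 5), (d, 5, 17), (d, 5, 5), (t, 16, 16), (t, 16, 20), (t, 20, 16), (t, 20, 20)}.
Filtering on F > F2 leaves {(a, 11, 5), (a, 14, 11), (a, 14, 5), (a, 21, 11), (a, 21, 14), (a, 21, 5), (a, 24, 11), (a, 24, 14), (a, 24, 21), (a, 24, 5), (d, 17, 5), (t, 20, 16)}.
Projecting to F2, F, G: {(11, 14, a), (11, 21, a), (11, 24, a), (14, 21, a), (14, 24, a), (16, 20, t), (21, 24, a), (5, 11, a), (5, 14, a), (5, 17, d), (5, 21, a), (5, 24, a)}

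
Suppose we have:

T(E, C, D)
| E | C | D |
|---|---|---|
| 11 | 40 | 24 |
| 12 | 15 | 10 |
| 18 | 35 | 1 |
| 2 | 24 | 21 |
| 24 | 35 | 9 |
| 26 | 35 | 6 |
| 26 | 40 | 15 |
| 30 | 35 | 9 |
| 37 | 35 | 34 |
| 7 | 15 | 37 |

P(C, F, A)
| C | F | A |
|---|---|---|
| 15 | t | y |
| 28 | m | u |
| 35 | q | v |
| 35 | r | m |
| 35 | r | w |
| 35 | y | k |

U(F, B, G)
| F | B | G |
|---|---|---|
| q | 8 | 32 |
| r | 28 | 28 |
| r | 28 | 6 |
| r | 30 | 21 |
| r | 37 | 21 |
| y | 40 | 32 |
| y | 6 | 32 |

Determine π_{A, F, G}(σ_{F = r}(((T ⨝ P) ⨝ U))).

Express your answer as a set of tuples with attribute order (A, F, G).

{(m, r, 21), (m, r, 28), (m, r, 6), (w, r, 21), (w, r, 28), (w, r, 6)}

T ⋈ P (natural join on C): {(12, 15, 10, t, y), (18, 35, 1, q, v), (18, 35, 1, r, m), (18, 35, 1, r, w), (18, 35, 1, y, k), (24, 35, 9, q, v), (24, 35, 9, r, m), (24, 35, 9, r, w), (24, 35, 9, y, k), (26, 35, 6, q, v), (26, 35, 6, r, m), (26, 35, 6, r, w), (26, 35, 6, y, k), (30, 35, 9, q, v), (30, 35, 9, r, m), (30, 35, 9, r, w), (30, 35, 9, y, k), (37, 35, 34, q, v), (37, 35, 34, r, m), (37, 35, 34, r, w), (37, 35, 34, y, k), (7, 15, 37, t, y)}
(T ⨝ P) ⋈ U (natural join on F): {(18, 35, 1, q, v, 8, 32), (18, 35, 1, r, m, 28, 28), (18, 35, 1, r, m, 28, 6), (18, 35, 1, r, m, 30, 21), (18, 35, 1, r, m, 37, 21), (18, 35, 1, r, w, 28, 28), (18, 35, 1, r, w, 28, 6), (18, 35, 1, r, w, 30, 21), (18, 35, 1, r, w, 37, 21), (18, 35, 1, y, k, 40, 32), (18, 35, 1, y, k, 6, 32), (24, 35, 9, q, v, 8, 32), (24, 35, 9, r, m, 28, 28), (24, 35, 9, r, m, 28, 6), (24, 35, 9, r, m, 30, 21), (24, 35, 9, r, m, 37, 21), (24, 35, 9, r, w, 28, 28), (24, 35, 9, r, w, 28, 6), (24, 35, 9, r, w, 30, 21), (24, 35, 9, r, w, 37, 21), (24, 35, 9, y, k, 40, 32), (24, 35, 9, y, k, 6, 32), (26, 35, 6, q, v, 8, 32), (26, 35, 6, r, m, 28, 28), (26, 35, 6, r, m, 28, 6), (26, 35, 6, r, m, 30, 21), (26, 35, 6, r, m, 37, 21), (26, 35, 6, r, w, 28, 28), (26, 35, 6, r, w, 28, 6), (26, 35, 6, r, w, 30, 21), (26, 35, 6, r, w, 37, 21), (26, 35, 6, y, k, 40, 32), (26, 35, 6, y, k, 6, 32), (30, 35, 9, q, v, 8, 32), (30, 35, 9, r, m, 28, 28), (30, 35, 9, r, m, 28, 6), (30, 35, 9, r, m, 30, 21), (30, 35, 9, r, m, 37, 21), (30, 35, 9, r, w, 28, 28), (30, 35, 9, r, w, 28, 6), (30, 35, 9, r, w, 30, 21), (30, 35, 9, r, w, 37, 21), (30, 35, 9, y, k, 40, 32), (30, 35, 9, y, k, 6, 32), (37, 35, 34, q, v, 8, 32), (37, 35, 34, r, m, 28, 28), (37, 35, 34, r, m, 28, 6), (37, 35, 34, r, m, 30, 21), (37, 35, 34, r, m, 37, 21), (37, 35, 34, r, w, 28, 28), (37, 35, 34, r, w, 28, 6), (37, 35, 34, r, w, 30, 21), (37, 35, 34, r, w, 37, 21), (37, 35, 34, y, k, 40, 32), (37, 35, 34, y, k, 6, 32)}
Selection F = r: {(18, 35, 1, r, m, 28, 28), (18, 35, 1, r, m, 28, 6), (18, 35, 1, r, m, 30, 21), (18, 35, 1, r, m, 37, 21), (18, 35, 1, r, w, 28, 28), (18, 35, 1, r, w, 28, 6), (18, 35, 1, r, w, 30, 21), (18, 35, 1, r, w, 37, 21), (24, 35, 9, r, m, 28, 28), (24, 35, 9, r, m, 28, 6), (24, 35, 9, r, m, 30, 21), (24, 35, 9, r, m, 37, 21), (24, 35, 9, r, w, 28, 28), (24, 35, 9, r, w, 28, 6), (24, 35, 9, r, w, 30, 21), (24, 35, 9, r, w, 37, 21), (26, 35, 6, r, m, 28, 28), (26, 35, 6, r, m, 28, 6), (26, 35, 6, r, m, 30, 21), (26, 35, 6, r, m, 37, 21), (26, 35, 6, r, w, 28, 28), (26, 35, 6, r, w, 28, 6), (26, 35, 6, r, w, 30, 21), (26, 35, 6, r, w, 37, 21), (30, 35, 9, r, m, 28, 28), (30, 35, 9, r, m, 28, 6), (30, 35, 9, r, m, 30, 21), (30, 35, 9, r, m, 37, 21), (30, 35, 9, r, w, 28, 28), (30, 35, 9, r, w, 28, 6), (30, 35, 9, r, w, 30, 21), (30, 35, 9, r, w, 37, 21), (37, 35, 34, r, m, 28, 28), (37, 35, 34, r, m, 28, 6), (37, 35, 34, r, m, 30, 21), (37, 35, 34, r, m, 37, 21), (37, 35, 34, r, w, 28, 28), (37, 35, 34, r, w, 28, 6), (37, 35, 34, r, w, 30, 21), (37, 35, 34, r, w, 37, 21)}
Keep only column(s) A, F, G (34 duplicate(s) eliminated): {(m, r, 21), (m, r, 28), (m, r, 6), (w, r, 21), (w, r, 28), (w, r, 6)}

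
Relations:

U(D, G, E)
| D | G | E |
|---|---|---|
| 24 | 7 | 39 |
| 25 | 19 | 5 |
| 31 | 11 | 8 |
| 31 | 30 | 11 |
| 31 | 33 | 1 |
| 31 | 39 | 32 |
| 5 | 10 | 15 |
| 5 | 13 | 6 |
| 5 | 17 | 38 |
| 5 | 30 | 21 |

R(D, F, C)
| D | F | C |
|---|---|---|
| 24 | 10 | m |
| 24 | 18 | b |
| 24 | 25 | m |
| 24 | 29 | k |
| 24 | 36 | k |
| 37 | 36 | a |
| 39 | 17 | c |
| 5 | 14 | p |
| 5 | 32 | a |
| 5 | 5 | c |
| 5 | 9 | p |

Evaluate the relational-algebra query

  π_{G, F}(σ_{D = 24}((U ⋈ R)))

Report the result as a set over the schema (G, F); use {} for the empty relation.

Natural join on D: {(24, 7, 39, 10, m), (24, 7, 39, 18, b), (24, 7, 39, 25, m), (24, 7, 39, 29, k), (24, 7, 39, 36, k), (5, 10, 15, 14, p), (5, 10, 15, 32, a), (5, 10, 15, 5, c), (5, 10, 15, 9, p), (5, 13, 6, 14, p), (5, 13, 6, 32, a), (5, 13, 6, 5, c), (5, 13, 6, 9, p), (5, 17, 38, 14, p), (5, 17, 38, 32, a), (5, 17, 38, 5, c), (5, 17, 38, 9, p), (5, 30, 21, 14, p), (5, 30, 21, 32, a), (5, 30, 21, 5, c), (5, 30, 21, 9, p)}
Apply σ_{D = 24}; surviving tuples: {(24, 7, 39, 10, m), (24, 7, 39, 18, b), (24, 7, 39, 25, m), (24, 7, 39, 29, k), (24, 7, 39, 36, k)}
π[G, F]: project onto (G, F) → {(7, 10), (7, 18), (7, 25), (7, 29), (7, 36)}

{(7, 10), (7, 18), (7, 25), (7, 29), (7, 36)}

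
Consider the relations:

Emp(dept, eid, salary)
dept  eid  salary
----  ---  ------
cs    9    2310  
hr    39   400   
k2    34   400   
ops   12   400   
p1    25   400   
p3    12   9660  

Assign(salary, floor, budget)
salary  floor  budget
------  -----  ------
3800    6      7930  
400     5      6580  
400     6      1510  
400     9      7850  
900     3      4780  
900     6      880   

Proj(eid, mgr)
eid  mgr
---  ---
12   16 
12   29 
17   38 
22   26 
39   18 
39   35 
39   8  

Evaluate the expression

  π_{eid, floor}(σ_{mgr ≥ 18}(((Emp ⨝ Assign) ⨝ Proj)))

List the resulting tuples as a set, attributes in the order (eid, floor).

Emp ⋈ Assign (natural join on salary): {(hr, 39, 400, 5, 6580), (hr, 39, 400, 6, 1510), (hr, 39, 400, 9, 7850), (k2, 34, 400, 5, 6580), (k2, 34, 400, 6, 1510), (k2, 34, 400, 9, 7850), (ops, 12, 400, 5, 6580), (ops, 12, 400, 6, 1510), (ops, 12, 400, 9, 7850), (p1, 25, 400, 5, 6580), (p1, 25, 400, 6, 1510), (p1, 25, 400, 9, 7850)}
(Emp ⨝ Assign) ⋈ Proj (natural join on eid): {(hr, 39, 400, 5, 6580, 18), (hr, 39, 400, 5, 6580, 35), (hr, 39, 400, 5, 6580, 8), (hr, 39, 400, 6, 1510, 18), (hr, 39, 400, 6, 1510, 35), (hr, 39, 400, 6, 1510, 8), (hr, 39, 400, 9, 7850, 18), (hr, 39, 400, 9, 7850, 35), (hr, 39, 400, 9, 7850, 8), (ops, 12, 400, 5, 6580, 16), (ops, 12, 400, 5, 6580, 29), (ops, 12, 400, 6, 1510, 16), (ops, 12, 400, 6, 1510, 29), (ops, 12, 400, 9, 7850, 16), (ops, 12, 400, 9, 7850, 29)}
σ[mgr ≥ 18]: keep tuples satisfying mgr ≥ 18 → {(hr, 39, 400, 5, 6580, 18), (hr, 39, 400, 5, 6580, 35), (hr, 39, 400, 6, 1510, 18), (hr, 39, 400, 6, 1510, 35), (hr, 39, 400, 9, 7850, 18), (hr, 39, 400, 9, 7850, 35), (ops, 12, 400, 5, 6580, 29), (ops, 12, 400, 6, 1510, 29), (ops, 12, 400, 9, 7850, 29)}
Keep only column(s) eid, floor (3 duplicate(s) eliminated): {(12, 5), (12, 6), (12, 9), (39, 5), (39, 6), (39, 9)}

{(12, 5), (12, 6), (12, 9), (39, 5), (39, 6), (39, 9)}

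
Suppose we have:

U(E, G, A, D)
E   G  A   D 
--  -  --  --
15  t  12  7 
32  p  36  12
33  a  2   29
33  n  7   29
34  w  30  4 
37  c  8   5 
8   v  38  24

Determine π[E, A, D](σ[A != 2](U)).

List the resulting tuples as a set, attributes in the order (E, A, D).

{(15, 12, 7), (32, 36, 12), (33, 7, 29), (34, 30, 4), (37, 8, 5), (8, 38, 24)}

σ[A != 2]: keep tuples satisfying A != 2 → {(15, t, 12, 7), (32, p, 36, 12), (33, n, 7, 29), (34, w, 30, 4), (37, c, 8, 5), (8, v, 38, 24)}
Projecting to E, A, D: {(15, 12, 7), (32, 36, 12), (33, 7, 29), (34, 30, 4), (37, 8, 5), (8, 38, 24)}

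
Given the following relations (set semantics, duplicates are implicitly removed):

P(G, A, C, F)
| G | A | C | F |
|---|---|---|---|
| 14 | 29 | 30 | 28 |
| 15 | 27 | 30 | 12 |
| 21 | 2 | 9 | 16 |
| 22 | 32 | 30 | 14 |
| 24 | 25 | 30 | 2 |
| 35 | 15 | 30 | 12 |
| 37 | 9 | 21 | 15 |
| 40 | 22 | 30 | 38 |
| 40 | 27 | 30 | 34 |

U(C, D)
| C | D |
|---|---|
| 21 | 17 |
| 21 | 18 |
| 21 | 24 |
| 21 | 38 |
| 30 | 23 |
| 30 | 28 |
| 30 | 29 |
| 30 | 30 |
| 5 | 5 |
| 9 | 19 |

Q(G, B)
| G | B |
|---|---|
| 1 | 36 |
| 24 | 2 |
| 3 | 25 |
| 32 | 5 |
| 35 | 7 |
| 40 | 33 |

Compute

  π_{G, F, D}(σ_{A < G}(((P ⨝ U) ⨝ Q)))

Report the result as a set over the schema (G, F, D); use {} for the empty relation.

Joining P and U on C yields {(14, 29, 30, 28, 23), (14, 29, 30, 28, 28), (14, 29, 30, 28, 29), (14, 29, 30, 28, 30), (15, 27, 30, 12, 23), (15, 27, 30, 12, 28), (15, 27, 30, 12, 29), (15, 27, 30, 12, 30), (21, 2, 9, 16, 19), (22, 32, 30, 14, 23), (22, 32, 30, 14, 28), (22, 32, 30, 14, 29), (22, 32, 30, 14, 30), (24, 25, 30, 2, 23), (24, 25, 30, 2, 28), (24, 25, 30, 2, 29), (24, 25, 30, 2, 30), (35, 15, 30, 12, 23), (35, 15, 30, 12, 28), (35, 15, 30, 12, 29), (35, 15, 30, 12, 30), (37, 9, 21, 15, 17), (37, 9, 21, 15, 18), (37, 9, 21, 15, 24), (37, 9, 21, 15, 38), (40, 22, 30, 38, 23), (40, 22, 30, 38, 28), (40, 22, 30, 38, 29), (40, 22, 30, 38, 30), (40, 27, 30, 34, 23), (40, 27, 30, 34, 28), (40, 27, 30, 34, 29), (40, 27, 30, 34, 30)}.
Joining (P ⨝ U) and Q on G yields {(24, 25, 30, 2, 23, 2), (24, 25, 30, 2, 28, 2), (24, 25, 30, 2, 29, 2), (24, 25, 30, 2, 30, 2), (35, 15, 30, 12, 23, 7), (35, 15, 30, 12, 28, 7), (35, 15, 30, 12, 29, 7), (35, 15, 30, 12, 30, 7), (40, 22, 30, 38, 23, 33), (40, 22, 30, 38, 28, 33), (40, 22, 30, 38, 29, 33), (40, 22, 30, 38, 30, 33), (40, 27, 30, 34, 23, 33), (40, 27, 30, 34, 28, 33), (40, 27, 30, 34, 29, 33), (40, 27, 30, 34, 30, 33)}.
Filtering on A < G leaves {(35, 15, 30, 12, 23, 7), (35, 15, 30, 12, 28, 7), (35, 15, 30, 12, 29, 7), (35, 15, 30, 12, 30, 7), (40, 22, 30, 38, 23, 33), (40, 22, 30, 38, 28, 33), (40, 22, 30, 38, 29, 33), (40, 22, 30, 38, 30, 33), (40, 27, 30, 34, 23, 33), (40, 27, 30, 34, 28, 33), (40, 27, 30, 34, 29, 33), (40, 27, 30, 34, 30, 33)}.
π[G, F, D]: project onto (G, F, D) → {(35, 12, 23), (35, 12, 28), (35, 12, 29), (35, 12, 30), (40, 34, 23), (40, 34, 28), (40, 34, 29), (40, 34, 30), (40, 38, 23), (40, 38, 28), (40, 38, 29), (40, 38, 30)}

{(35, 12, 23), (35, 12, 28), (35, 12, 29), (35, 12, 30), (40, 34, 23), (40, 34, 28), (40, 34, 29), (40, 34, 30), (40, 38, 23), (40, 38, 28), (40, 38, 29), (40, 38, 30)}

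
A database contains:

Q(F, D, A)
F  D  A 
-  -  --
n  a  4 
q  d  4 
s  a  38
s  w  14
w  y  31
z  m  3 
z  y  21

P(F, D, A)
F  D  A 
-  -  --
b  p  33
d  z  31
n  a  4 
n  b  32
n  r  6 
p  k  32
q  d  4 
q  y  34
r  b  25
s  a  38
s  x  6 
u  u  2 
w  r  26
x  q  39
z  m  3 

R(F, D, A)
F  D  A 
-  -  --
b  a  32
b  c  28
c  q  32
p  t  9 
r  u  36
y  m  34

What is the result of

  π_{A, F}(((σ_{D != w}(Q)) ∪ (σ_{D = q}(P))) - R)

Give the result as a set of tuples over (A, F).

Filtering on D != w leaves {(n, a, 4), (q, d, 4), (s, a, 38), (w, y, 31), (z, m, 3), (z, y, 21)}.
Filtering on D = q leaves {(x, q, 39)}.
Set union of the two operands is {(n, a, 4), (q, d, 4), (s, a, 38), (w, y, 31), (x, q, 39), (z, m, 3), (z, y, 21)}.
Set difference of the two operands is {(n, a, 4), (q, d, 4), (s, a, 38), (w, y, 31), (x, q, 39), (z, m, 3), (z, y, 21)}.
π_{A, F} gives {(21, z), (3, z), (31, w), (38, s), (39, x), (4, n), (4, q)}.

{(21, z), (3, z), (31, w), (38, s), (39, x), (4, n), (4, q)}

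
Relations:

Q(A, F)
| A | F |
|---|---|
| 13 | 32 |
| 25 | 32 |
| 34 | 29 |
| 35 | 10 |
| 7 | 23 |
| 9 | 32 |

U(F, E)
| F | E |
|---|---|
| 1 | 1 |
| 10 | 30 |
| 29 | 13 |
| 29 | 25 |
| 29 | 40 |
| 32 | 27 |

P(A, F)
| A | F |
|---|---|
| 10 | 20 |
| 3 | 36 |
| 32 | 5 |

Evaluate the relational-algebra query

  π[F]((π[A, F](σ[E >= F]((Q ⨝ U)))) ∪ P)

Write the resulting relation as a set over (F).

Joining Q and U on F yields {(13, 32, 27), (25, 32, 27), (34, 29, 13), (34, 29, 25), (34, 29, 40), (35, 10, 30), (9, 32, 27)}.
Selection E >= F: {(34, 29, 40), (35, 10, 30)}
π[A, F]: project onto (A, F) → {(34, 29), (35, 10)}
Taking the union: {(10, 20), (3, 36), (32, 5), (34, 29), (35, 10)}
π[F]: project onto (F) → {10, 20, 29, 36, 5}

{10, 20, 29, 36, 5}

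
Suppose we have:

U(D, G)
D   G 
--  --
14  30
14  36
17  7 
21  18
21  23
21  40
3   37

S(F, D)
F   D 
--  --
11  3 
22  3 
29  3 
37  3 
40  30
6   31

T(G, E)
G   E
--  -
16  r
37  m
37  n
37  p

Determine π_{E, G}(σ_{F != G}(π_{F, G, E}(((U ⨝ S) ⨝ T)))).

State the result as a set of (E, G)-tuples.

{(m, 37), (n, 37), (p, 37)}

U ⋈ S (natural join on D): {(3, 37, 11), (3, 37, 22), (3, 37, 29), (3, 37, 37)}
(U ⨝ S) ⋈ T (natural join on G): {(3, 37, 11, m), (3, 37, 11, n), (3, 37, 11, p), (3, 37, 22, m), (3, 37, 22, n), (3, 37, 22, p), (3, 37, 29, m), (3, 37, 29, n), (3, 37, 29, p), (3, 37, 37, m), (3, 37, 37, n), (3, 37, 37, p)}
π_{F, G, E} gives {(11, 37, m), (11, 37, n), (11, 37, p), (22, 37, m), (22, 37, n), (22, 37, p), (29, 37, m), (29, 37, n), (29, 37, p), (37, 37, m), (37, 37, n), (37, 37, p)}.
σ[F != G]: keep tuples satisfying F != G → {(11, 37, m), (11, 37, n), (11, 37, p), (22, 37, m), (22, 37, n), (22, 37, p), (29, 37, m), (29, 37, n), (29, 37, p)}
π_{E, G} gives {(m, 37), (n, 37), (p, 37)} (6 duplicate(s) eliminated).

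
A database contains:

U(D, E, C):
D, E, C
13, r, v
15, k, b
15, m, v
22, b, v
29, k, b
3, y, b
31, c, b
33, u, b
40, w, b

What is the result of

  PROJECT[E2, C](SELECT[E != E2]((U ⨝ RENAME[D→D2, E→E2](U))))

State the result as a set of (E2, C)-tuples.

ρ[D→D2, E→E2]: schema becomes (D2, E2, C); tuples unchanged.
Natural join on C: {(13, r, v, 13, r), (13, r, v, 15, m), (13, r, v, 22, b), (15, k, b, 15, k), (15, k, b, 29, k), (15, k, b, 3, y), (15, k, b, 31, c), (15, k, b, 33, u), (15, k, b, 40, w), (15, m, v, 13, r), (15, m, v, 15, m), (15, m, v, 22, b), (22, b, v, 13, r), (22, b, v, 15, m), (22, b, v, 22, b), (29, k, b, 15, k), (29, k, b, 29, k), (29, k, b, 3, y), (29, k, b, 31, c), (29, k, b, 33, u), (29, k, b, 40, w), (3, y, b, 15, k), (3, y, b, 29, k), (3, y, b, 3, y), (3, y, b, 31, c), (3, y, b, 33, u), (3, y, b, 40, w), (31, c, b, 15, k), (31, c, b, 29, k), (31, c, b, 3, y), (31, c, b, 31, c), (31, c, b, 33, u), (31, c, b, 40, w), (33, u, b, 15, k), (33, u, b, 29, k), (33, u, b, 3, y), (33, u, b, 31, c), (33, u, b, 33, u), (33, u, b, 40, w), (40, w, b, 15, k), (40, w, b, 29, k), (40, w, b, 3, y), (40, w, b, 31, c), (40, w, b, 33, u), (40, w, b, 40, w)}
Apply σ_{E != E2}; surviving tuples: {(13, r, v, 15, m), (13, r, v, 22, b), (15, k, b, 3, y), (15, k, b, 31, c), (15, k, b, 33, u), (15, k, b, 40, w), (15, m, v, 13, r), (15, m, v, 22, b), (22, b, v, 13, r), (22, b, v, 15, m), (29, k, b, 3, y), (29, k, b, 31, c), (29, k, b, 33, u), (29, k, b, 40, w), (3, y, b, 15, k), (3, y, b, 29, k), (3, y, b, 31, c), (3, y, b, 33, u), (3, y, b, 40, w), (31, c, b, 15, k), (31, c, b, 29, k), (31, c, b, 3, y), (31, c, b, 33, u), (31, c, b, 40, w), (33, u, b, 15, k), (33, u, b, 29, k), (33, u, b, 3, y), (33, u, b, 31, c), (33, u, b, 40, w), (40, w, b, 15, k), (40, w, b, 29, k), (40, w, b, 3, y), (40, w, b, 31, c), (40, w, b, 33, u)}
π_{E2, C} gives {(b, v), (c, b), (k, b), (m, v), (r, v), (u, b), (w, b), (y, b)} (26 duplicate(s) eliminated).

{(b, v), (c, b), (k, b), (m, v), (r, v), (u, b), (w, b), (y, b)}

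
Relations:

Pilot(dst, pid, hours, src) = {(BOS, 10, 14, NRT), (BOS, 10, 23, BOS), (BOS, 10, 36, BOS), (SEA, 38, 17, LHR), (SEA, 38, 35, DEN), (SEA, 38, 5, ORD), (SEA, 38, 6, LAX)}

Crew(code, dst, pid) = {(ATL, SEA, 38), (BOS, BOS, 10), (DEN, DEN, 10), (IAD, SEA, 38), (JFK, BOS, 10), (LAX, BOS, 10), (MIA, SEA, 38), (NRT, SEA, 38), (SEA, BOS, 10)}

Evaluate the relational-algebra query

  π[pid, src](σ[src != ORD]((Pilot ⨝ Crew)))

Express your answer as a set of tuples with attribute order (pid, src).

Pilot ⋈ Crew (natural join on dst, pid): {(BOS, 10, 14, NRT, BOS), (BOS, 10, 14, NRT, JFK), (BOS, 10, 14, NRT, LAX), (BOS, 10, 14, NRT, SEA), (BOS, 10, 23, BOS, BOS), (BOS, 10, 23, BOS, JFK), (BOS, 10, 23, BOS, LAX), (BOS, 10, 23, BOS, SEA), (BOS, 10, 36, BOS, BOS), (BOS, 10, 36, BOS, JFK), (BOS, 10, 36, BOS, LAX), (BOS, 10, 36, BOS, SEA), (SEA, 38, 17, LHR, ATL), (SEA, 38, 17, LHR, IAD), (SEA, 38, 17, LHR, MIA), (SEA, 38, 17, LHR, NRT), (SEA, 38, 35, DEN, ATL), (SEA, 38, 35, DEN, IAD), (SEA, 38, 35, DEN, MIA), (SEA, 38, 35, DEN, NRT), (SEA, 38, 5, ORD, ATL), (SEA, 38, 5, ORD, IAD), (SEA, 38, 5, ORD, MIA), (SEA, 38, 5, ORD, NRT), (SEA, 38, 6, LAX, ATL), (SEA, 38, 6, LAX, IAD), (SEA, 38, 6, LAX, MIA), (SEA, 38, 6, LAX, NRT)}
σ[src != ORD]: keep tuples satisfying src != ORD → {(BOS, 10, 14, NRT, BOS), (BOS, 10, 14, NRT, JFK), (BOS, 10, 14, NRT, LAX), (BOS, 10, 14, NRT, SEA), (BOS, 10, 23, BOS, BOS), (BOS, 10, 23, BOS, JFK), (BOS, 10, 23, BOS, LAX), (BOS, 10, 23, BOS, SEA), (BOS, 10, 36, BOS, BOS), (BOS, 10, 36, BOS, JFK), (BOS, 10, 36, BOS, LAX), (BOS, 10, 36, BOS, SEA), (SEA, 38, 17, LHR, ATL), (SEA, 38, 17, LHR, IAD), (SEA, 38, 17, LHR, MIA), (SEA, 38, 17, LHR, NRT), (SEA, 38, 35, DEN, ATL), (SEA, 38, 35, DEN, IAD), (SEA, 38, 35, DEN, MIA), (SEA, 38, 35, DEN, NRT), (SEA, 38, 6, LAX, ATL), (SEA, 38, 6, LAX, IAD), (SEA, 38, 6, LAX, MIA), (SEA, 38, 6, LAX, NRT)}
Keep only column(s) pid, src (19 duplicate(s) eliminated): {(10, BOS), (10, NRT), (38, DEN), (38, LAX), (38, LHR)}

{(10, BOS), (10, NRT), (38, DEN), (38, LAX), (38, LHR)}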